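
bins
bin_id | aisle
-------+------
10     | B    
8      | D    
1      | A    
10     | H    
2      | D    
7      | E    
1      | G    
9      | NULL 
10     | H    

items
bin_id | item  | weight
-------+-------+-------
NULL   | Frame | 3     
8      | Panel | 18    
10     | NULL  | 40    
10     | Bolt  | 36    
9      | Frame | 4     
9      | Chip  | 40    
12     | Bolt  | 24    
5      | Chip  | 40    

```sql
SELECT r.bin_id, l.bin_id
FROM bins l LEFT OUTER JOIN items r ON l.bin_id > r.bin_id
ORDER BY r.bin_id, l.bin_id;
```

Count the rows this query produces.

19

LEFT JOIN keeps every row from `bins`; unmatched rows get NULL for `items`'s columns.
Matching on l.bin_id > r.bin_id. A NULL in a compared column never satisfies the condition.
- l[0] bin_id=10 → 4 match(es) in r → 4 row(s).
- l[1] bin_id=8 → 1 match(es) in r → 1 row(s).
- l[2] bin_id=1 → no match; kept with NULLs on the r side.
- l[3] bin_id=10 → 4 match(es) in r → 4 row(s).
- l[4] bin_id=2 → no match; kept with NULLs on the r side.
- l[5] bin_id=7 → 1 match(es) in r → 1 row(s).
- l[6] bin_id=1 → no match; kept with NULLs on the r side.
- l[7] bin_id=9 → 2 match(es) in r → 2 row(s).
- l[8] bin_id=10 → 4 match(es) in r → 4 row(s).
Total: 16 matched + 3 padded = 19 rows.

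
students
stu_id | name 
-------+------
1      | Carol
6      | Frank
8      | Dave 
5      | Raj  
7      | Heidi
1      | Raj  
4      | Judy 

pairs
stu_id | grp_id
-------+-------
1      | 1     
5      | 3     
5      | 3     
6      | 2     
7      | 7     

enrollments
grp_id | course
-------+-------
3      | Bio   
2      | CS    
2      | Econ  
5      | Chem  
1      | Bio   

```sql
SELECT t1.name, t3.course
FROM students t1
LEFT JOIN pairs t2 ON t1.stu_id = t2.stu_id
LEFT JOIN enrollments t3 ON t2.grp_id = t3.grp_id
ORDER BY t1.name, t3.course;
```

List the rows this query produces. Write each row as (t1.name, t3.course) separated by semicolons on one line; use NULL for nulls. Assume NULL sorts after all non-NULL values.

Evaluate left to right. First `students t1 LEFT JOIN pairs t2` on stu_id: 8 row(s).
Then LEFT JOIN `enrollments t3` on grp_id: each of those 8 rows is kept; rows whose t2.grp_id has no match in t3 get NULL for t3's columns.

(Carol, Bio); (Dave, NULL); (Frank, CS); (Frank, Econ); (Heidi, NULL); (Judy, NULL); (Raj, Bio); (Raj, Bio); (Raj, Bio)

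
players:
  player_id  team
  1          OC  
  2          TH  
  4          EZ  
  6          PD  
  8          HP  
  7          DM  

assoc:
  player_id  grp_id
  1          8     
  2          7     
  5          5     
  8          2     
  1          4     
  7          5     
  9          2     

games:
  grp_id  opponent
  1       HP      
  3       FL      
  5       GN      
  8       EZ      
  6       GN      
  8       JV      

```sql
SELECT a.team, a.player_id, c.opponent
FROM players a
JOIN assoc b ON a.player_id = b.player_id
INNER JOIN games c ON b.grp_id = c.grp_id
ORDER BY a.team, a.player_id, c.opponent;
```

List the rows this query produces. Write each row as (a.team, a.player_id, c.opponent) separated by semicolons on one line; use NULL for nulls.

Step 1 — a INNER JOIN b on player_id → 5 row(s).
Then INNER JOIN `games c` on grp_id: keep only rows whose b.grp_id appears in c.

(DM, 7, GN); (OC, 1, EZ); (OC, 1, JV)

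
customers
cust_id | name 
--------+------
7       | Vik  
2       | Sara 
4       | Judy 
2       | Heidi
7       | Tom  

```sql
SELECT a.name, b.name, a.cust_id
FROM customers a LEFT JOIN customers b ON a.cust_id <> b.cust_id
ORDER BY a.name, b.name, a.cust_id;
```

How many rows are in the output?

LEFT JOIN keeps every row from `customers a`; unmatched rows get NULL for `customers b`'s columns.
Matching on a.cust_id <> b.cust_id.
- cust_id=7: 3 matching b row(s), so 3 row(s) emitted.
- cust_id=2: 3 matching b row(s), so 3 row(s) emitted.
- cust_id=4: 4 matching b row(s), so 4 row(s) emitted.
- cust_id=2: 3 matching b row(s), so 3 row(s) emitted.
- cust_id=7: 3 matching b row(s), so 3 row(s) emitted.
Total: 16 rows.

16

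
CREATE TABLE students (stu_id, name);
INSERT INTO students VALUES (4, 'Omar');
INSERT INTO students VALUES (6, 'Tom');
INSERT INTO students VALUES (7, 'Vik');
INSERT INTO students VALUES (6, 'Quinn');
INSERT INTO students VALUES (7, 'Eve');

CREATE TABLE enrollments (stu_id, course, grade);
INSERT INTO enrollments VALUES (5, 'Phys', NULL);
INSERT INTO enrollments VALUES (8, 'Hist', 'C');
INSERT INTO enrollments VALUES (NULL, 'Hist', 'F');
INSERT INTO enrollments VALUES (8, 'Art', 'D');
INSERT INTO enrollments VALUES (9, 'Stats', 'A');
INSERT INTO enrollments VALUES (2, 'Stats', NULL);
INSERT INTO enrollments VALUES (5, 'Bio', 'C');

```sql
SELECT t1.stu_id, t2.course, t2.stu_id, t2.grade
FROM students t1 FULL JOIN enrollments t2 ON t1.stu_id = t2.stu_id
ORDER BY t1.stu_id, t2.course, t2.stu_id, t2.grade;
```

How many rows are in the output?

FULL OUTER JOIN keeps every row from both sides; unmatched rows get NULL for the other side's columns.
Matching on t1.stu_id = t2.stu_id. A NULL in a compared column never satisfies the condition.
- t1 (stu_id=4) has no partner → padded with NULL.
- t1 (stu_id=6) has no partner → padded with NULL.
- t1 (stu_id=7) has no partner → padded with NULL.
- t1 (stu_id=6) has no partner → padded with NULL.
- t1 (stu_id=7) has no partner → padded with NULL.
- 7 t2 row(s) had no t1 match → kept, t1 columns NULL.
Total: 0 matched + 12 padded = 12 rows.

12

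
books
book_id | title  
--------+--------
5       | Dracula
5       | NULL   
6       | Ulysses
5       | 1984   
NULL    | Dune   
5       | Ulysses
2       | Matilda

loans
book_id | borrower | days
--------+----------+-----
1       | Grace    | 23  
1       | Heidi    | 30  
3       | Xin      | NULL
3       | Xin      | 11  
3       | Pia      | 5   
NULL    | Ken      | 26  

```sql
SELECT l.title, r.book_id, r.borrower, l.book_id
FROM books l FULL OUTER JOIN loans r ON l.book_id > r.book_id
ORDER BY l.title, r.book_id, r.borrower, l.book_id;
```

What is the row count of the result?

29

FULL OUTER JOIN keeps every row from both sides; unmatched rows get NULL for the other side's columns.
Matching on l.book_id > r.book_id. A NULL in a compared column never satisfies the condition.
- book_id=5: 5 matching r row(s), so 5 row(s) emitted.
- book_id=5: 5 matching r row(s), so 5 row(s) emitted.
- book_id=6: 5 matching r row(s), so 5 row(s) emitted.
- book_id=5: 5 matching r row(s), so 5 row(s) emitted.
- book_id=NULL: no r row matches, row kept with r columns NULL.
- book_id=5: 5 matching r row(s), so 5 row(s) emitted.
- book_id=2: 2 matching r row(s), so 2 row(s) emitted.
- 1 row(s) from r found no l partner → padded with NULL.
Total: 27 matched + 2 padded = 29 rows.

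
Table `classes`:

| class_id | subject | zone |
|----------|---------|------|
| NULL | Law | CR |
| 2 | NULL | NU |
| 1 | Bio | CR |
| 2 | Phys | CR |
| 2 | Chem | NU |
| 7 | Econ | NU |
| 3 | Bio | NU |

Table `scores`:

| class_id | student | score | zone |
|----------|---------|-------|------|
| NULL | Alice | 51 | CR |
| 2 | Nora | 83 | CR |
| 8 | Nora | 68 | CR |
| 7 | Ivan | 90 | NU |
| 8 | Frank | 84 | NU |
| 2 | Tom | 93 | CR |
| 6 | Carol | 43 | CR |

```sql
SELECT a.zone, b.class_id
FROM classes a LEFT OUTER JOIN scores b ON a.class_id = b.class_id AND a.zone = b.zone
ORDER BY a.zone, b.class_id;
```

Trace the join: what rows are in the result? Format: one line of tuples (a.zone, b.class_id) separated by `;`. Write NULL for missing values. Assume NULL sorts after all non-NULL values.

LEFT JOIN keeps every row from `classes`; unmatched rows get NULL for `scores`'s columns.
Matching on a.class_id = b.class_id AND a.zone = b.zone. A NULL in a compared column never satisfies the condition.
- a row (class_id=NULL, zone=CR): no match → kept, b columns NULL.
- a row (class_id=2, zone=NU): no match → kept, b columns NULL.
- a row (class_id=1, zone=CR): no match → kept, b columns NULL.
- a row (class_id=2, zone=CR): matches 2 b row(s) → 2 output row(s).
- a row (class_id=2, zone=NU): no match → kept, b columns NULL.
- a row (class_id=7, zone=NU): matches 1 b row(s) → 1 output row(s).
- a row (class_id=3, zone=NU): no match → kept, b columns NULL.
After projecting and ordering:
a.zone | b.class_id
CR | 2
CR | 2
CR | NULL
CR | NULL
NU | 7
NU | NULL
NU | NULL
NU | NULL

(CR, 2); (CR, 2); (CR, NULL); (CR, NULL); (NU, 7); (NU, NULL); (NU, NULL); (NU, NULL)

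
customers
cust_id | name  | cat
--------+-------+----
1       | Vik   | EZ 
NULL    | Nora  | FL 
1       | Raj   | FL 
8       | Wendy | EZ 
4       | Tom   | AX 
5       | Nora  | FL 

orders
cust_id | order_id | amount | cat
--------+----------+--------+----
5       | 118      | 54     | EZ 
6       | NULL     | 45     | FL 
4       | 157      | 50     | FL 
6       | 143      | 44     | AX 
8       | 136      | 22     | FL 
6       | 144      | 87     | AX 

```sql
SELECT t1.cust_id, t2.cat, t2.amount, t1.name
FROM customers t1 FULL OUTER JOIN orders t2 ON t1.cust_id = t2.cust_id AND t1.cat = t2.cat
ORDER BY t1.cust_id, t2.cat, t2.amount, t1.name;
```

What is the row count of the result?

FULL OUTER JOIN keeps every row from both sides; unmatched rows get NULL for the other side's columns.
Matching on t1.cust_id = t2.cust_id AND t1.cat = t2.cat. A NULL in a compared column never satisfies the condition.
- cust_id=1, cat=EZ: no t2 row matches, row kept with t2 columns NULL.
- cust_id=NULL, cat=FL: no t2 row matches, row kept with t2 columns NULL.
- cust_id=1, cat=FL: no t2 row matches, row kept with t2 columns NULL.
- cust_id=8, cat=EZ: no t2 row matches, row kept with t2 columns NULL.
- cust_id=4, cat=AX: no t2 row matches, row kept with t2 columns NULL.
- cust_id=5, cat=FL: no t2 row matches, row kept with t2 columns NULL.
- 6 t2 row(s) had no t1 match → kept, t1 columns NULL.
Total: 0 matched + 12 padded = 12 rows.

12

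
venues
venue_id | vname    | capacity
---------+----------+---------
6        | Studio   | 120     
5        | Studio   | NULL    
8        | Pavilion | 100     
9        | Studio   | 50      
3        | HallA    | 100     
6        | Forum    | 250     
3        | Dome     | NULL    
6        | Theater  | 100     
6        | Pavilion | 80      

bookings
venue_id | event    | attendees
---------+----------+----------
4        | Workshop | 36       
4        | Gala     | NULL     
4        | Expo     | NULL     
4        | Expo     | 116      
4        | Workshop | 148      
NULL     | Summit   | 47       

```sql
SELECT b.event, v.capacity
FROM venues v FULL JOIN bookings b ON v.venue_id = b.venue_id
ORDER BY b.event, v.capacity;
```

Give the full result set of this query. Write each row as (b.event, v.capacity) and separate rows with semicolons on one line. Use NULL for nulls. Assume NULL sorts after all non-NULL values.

(Expo, NULL); (Expo, NULL); (Gala, NULL); (Summit, NULL); (Workshop, NULL); (Workshop, NULL); (NULL, 50); (NULL, 80); (NULL, 100); (NULL, 100); (NULL, 100); (NULL, 120); (NULL, 250); (NULL, NULL); (NULL, NULL)

FULL OUTER JOIN keeps every row from both sides; unmatched rows get NULL for the other side's columns.
Matching on v.venue_id = b.venue_id. A NULL in a compared column never satisfies the condition.
- v[0] venue_id=6 → no match; kept with NULLs on the b side.
- v[1] venue_id=5 → no match; kept with NULLs on the b side.
- v[2] venue_id=8 → no match; kept with NULLs on the b side.
- v[3] venue_id=9 → no match; kept with NULLs on the b side.
- v[4] venue_id=3 → no match; kept with NULLs on the b side.
- v[5] venue_id=6 → no match; kept with NULLs on the b side.
- v[6] venue_id=3 → no match; kept with NULLs on the b side.
- v[7] venue_id=6 → no match; kept with NULLs on the b side.
- v[8] venue_id=6 → no match; kept with NULLs on the b side.
- plus 6 unmatched b row(s), each kept with NULL v columns.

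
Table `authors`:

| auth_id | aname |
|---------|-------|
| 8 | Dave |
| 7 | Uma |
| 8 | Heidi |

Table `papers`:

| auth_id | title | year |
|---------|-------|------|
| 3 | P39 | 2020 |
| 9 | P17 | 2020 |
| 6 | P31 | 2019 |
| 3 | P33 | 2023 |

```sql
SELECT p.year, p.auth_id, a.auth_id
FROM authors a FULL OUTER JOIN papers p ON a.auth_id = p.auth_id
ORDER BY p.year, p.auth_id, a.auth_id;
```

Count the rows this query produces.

7

FULL OUTER JOIN keeps every row from both sides; unmatched rows get NULL for the other side's columns.
Matching on a.auth_id = p.auth_id.
- a row (auth_id=8): no match → kept, p columns NULL.
- a row (auth_id=7): no match → kept, p columns NULL.
- a row (auth_id=8): no match → kept, p columns NULL.
- 4 p row(s) had no a match → kept, a columns NULL.
Total: 0 matched + 7 padded = 7 rows.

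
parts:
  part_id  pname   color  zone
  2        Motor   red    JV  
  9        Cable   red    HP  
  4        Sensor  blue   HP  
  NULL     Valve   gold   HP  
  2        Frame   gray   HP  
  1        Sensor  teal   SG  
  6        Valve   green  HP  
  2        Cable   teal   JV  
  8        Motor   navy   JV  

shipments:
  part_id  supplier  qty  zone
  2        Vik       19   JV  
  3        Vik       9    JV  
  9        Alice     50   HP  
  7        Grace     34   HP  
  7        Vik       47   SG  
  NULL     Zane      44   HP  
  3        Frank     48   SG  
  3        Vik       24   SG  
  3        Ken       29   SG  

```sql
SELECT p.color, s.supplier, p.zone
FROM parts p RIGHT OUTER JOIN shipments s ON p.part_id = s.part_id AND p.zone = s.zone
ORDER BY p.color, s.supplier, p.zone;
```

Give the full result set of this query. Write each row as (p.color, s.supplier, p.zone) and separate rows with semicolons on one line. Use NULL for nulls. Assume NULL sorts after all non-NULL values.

(red, Alice, HP); (red, Vik, JV); (teal, Vik, JV); (NULL, Frank, NULL); (NULL, Grace, NULL); (NULL, Ken, NULL); (NULL, Vik, NULL); (NULL, Vik, NULL); (NULL, Vik, NULL); (NULL, Zane, NULL)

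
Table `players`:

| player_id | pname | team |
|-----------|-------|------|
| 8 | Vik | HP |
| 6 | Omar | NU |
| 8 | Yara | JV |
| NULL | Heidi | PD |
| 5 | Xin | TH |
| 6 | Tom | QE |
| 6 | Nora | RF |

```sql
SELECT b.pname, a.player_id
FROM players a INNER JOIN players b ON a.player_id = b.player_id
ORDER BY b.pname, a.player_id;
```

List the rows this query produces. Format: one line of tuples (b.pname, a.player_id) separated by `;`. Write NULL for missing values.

INNER JOIN keeps only pairs where the ON condition holds.
Matching on a.player_id = b.player_id. A NULL in a compared column never satisfies the condition.
- player_id=8: 2 matching b row(s), so 2 row(s) emitted.
- player_id=6: 3 matching b row(s), so 3 row(s) emitted.
- player_id=8: 2 matching b row(s), so 2 row(s) emitted.
- player_id=NULL: no matching b row, dropped.
- player_id=5: 1 matching b row(s), so 1 row(s) emitted.
- player_id=6: 3 matching b row(s), so 3 row(s) emitted.
- player_id=6: 3 matching b row(s), so 3 row(s) emitted.

(Nora, 6); (Nora, 6); (Nora, 6); (Omar, 6); (Omar, 6); (Omar, 6); (Tom, 6); (Tom, 6); (Tom, 6); (Vik, 8); (Vik, 8); (Xin, 5); (Yara, 8); (Yara, 8)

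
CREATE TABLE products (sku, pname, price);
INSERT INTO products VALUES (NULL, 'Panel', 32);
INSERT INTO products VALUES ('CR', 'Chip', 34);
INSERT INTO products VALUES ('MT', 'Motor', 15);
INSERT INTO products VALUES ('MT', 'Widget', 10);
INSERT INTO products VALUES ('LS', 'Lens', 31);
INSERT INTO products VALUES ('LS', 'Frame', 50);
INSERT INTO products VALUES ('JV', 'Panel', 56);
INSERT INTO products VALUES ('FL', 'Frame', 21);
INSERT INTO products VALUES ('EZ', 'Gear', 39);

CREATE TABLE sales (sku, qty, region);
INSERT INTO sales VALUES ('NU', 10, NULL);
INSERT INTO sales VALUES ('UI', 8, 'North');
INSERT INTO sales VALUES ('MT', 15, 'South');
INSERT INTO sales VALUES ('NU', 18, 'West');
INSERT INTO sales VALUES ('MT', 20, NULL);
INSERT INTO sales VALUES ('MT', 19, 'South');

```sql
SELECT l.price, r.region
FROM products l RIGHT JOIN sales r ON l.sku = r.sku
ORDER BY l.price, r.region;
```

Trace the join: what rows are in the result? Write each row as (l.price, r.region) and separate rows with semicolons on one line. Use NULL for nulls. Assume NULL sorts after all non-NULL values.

(10, South); (10, South); (10, NULL); (15, South); (15, South); (15, NULL); (NULL, North); (NULL, West); (NULL, NULL)

RIGHT JOIN keeps every row from `sales`; unmatched rows get NULL for `products`'s columns.
Matching on l.sku = r.sku. A NULL in a compared column never satisfies the condition.
Matched pairs: 6; unmatched r rows kept: 3.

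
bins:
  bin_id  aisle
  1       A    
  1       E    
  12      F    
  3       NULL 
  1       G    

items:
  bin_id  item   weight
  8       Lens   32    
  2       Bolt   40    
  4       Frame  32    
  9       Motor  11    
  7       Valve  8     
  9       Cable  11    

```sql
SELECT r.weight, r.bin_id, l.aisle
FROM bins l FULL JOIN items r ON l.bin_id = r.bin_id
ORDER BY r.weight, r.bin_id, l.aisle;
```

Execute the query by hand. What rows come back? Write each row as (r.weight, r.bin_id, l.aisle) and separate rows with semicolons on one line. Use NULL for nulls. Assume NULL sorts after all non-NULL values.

FULL OUTER JOIN keeps every row from both sides; unmatched rows get NULL for the other side's columns.
Matching on l.bin_id = r.bin_id.
- l (bin_id=1) has no partner → padded with NULL.
- l (bin_id=1) has no partner → padded with NULL.
- l (bin_id=12) has no partner → padded with NULL.
- l (bin_id=3) has no partner → padded with NULL.
- l (bin_id=1) has no partner → padded with NULL.
- 6 r row(s) had no l match → kept, l columns NULL.

(8, 7, NULL); (11, 9, NULL); (11, 9, NULL); (32, 4, NULL); (32, 8, NULL); (40, 2, NULL); (NULL, NULL, A); (NULL, NULL, E); (NULL, NULL, F); (NULL, NULL, G); (NULL, NULL, NULL)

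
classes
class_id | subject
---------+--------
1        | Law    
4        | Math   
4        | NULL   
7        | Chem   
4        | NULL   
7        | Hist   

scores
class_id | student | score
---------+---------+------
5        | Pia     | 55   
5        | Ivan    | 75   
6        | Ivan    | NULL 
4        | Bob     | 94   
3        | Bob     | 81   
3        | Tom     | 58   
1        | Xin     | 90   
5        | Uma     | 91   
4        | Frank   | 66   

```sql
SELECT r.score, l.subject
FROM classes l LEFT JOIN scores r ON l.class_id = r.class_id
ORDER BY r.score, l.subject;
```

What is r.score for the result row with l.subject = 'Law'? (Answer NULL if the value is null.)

90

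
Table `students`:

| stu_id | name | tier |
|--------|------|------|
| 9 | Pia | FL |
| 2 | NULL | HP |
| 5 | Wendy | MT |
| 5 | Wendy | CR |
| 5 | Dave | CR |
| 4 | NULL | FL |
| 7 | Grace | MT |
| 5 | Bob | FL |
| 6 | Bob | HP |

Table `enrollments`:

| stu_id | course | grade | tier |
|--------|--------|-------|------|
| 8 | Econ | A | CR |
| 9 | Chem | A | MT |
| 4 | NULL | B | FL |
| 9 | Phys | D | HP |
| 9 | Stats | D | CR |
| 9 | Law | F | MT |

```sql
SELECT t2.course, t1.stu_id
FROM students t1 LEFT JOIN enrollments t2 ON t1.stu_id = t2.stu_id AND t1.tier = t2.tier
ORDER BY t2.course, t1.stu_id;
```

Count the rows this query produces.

LEFT JOIN keeps every row from `students`; unmatched rows get NULL for `enrollments`'s columns.
Matching on t1.stu_id = t2.stu_id AND t1.tier = t2.tier.
- t1 row (stu_id=9, tier=FL): no match → kept, t2 columns NULL.
- t1 row (stu_id=2, tier=HP): no match → kept, t2 columns NULL.
- t1 row (stu_id=5, tier=MT): no match → kept, t2 columns NULL.
- t1 row (stu_id=5, tier=CR): no match → kept, t2 columns NULL.
- t1 row (stu_id=5, tier=CR): no match → kept, t2 columns NULL.
- t1 row (stu_id=4, tier=FL): matches 1 t2 row(s) → 1 output row(s).
- t1 row (stu_id=7, tier=MT): no match → kept, t2 columns NULL.
- t1 row (stu_id=5, tier=FL): no match → kept, t2 columns NULL.
- t1 row (stu_id=6, tier=HP): no match → kept, t2 columns NULL.
Total: 1 matched + 8 padded = 9 rows.

9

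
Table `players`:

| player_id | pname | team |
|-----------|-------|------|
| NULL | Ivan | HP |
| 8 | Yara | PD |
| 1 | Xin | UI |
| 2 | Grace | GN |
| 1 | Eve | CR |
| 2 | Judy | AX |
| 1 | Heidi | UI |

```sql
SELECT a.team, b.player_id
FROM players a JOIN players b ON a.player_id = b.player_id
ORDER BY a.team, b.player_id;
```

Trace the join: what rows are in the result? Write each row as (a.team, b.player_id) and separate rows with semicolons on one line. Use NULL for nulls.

(AX, 2); (AX, 2); (CR, 1); (CR, 1); (CR, 1); (GN, 2); (GN, 2); (PD, 8); (UI, 1); (UI, 1); (UI, 1); (UI, 1); (UI, 1); (UI, 1)

INNER JOIN keeps only pairs where the ON condition holds.
Matching on a.player_id = b.player_id. A NULL in a compared column never satisfies the condition.
- a (player_id=NULL) has no partner → excluded.
- a (player_id=8) pairs with 1 row(s) of b.
- a (player_id=1) pairs with 3 row(s) of b.
- a (player_id=2) pairs with 2 row(s) of b.
- a (player_id=1) pairs with 3 row(s) of b.
- a (player_id=2) pairs with 2 row(s) of b.
- a (player_id=1) pairs with 3 row(s) of b.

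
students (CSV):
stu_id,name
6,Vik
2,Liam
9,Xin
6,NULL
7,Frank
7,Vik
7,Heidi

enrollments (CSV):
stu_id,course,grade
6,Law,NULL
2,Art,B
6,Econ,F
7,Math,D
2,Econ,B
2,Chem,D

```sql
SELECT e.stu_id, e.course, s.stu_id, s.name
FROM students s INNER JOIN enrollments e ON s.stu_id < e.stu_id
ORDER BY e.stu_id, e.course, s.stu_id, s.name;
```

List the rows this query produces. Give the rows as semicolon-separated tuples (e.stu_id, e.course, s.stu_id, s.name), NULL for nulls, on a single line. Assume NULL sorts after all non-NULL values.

(6, Econ, 2, Liam); (6, Law, 2, Liam); (7, Math, 2, Liam); (7, Math, 6, Vik); (7, Math, 6, NULL)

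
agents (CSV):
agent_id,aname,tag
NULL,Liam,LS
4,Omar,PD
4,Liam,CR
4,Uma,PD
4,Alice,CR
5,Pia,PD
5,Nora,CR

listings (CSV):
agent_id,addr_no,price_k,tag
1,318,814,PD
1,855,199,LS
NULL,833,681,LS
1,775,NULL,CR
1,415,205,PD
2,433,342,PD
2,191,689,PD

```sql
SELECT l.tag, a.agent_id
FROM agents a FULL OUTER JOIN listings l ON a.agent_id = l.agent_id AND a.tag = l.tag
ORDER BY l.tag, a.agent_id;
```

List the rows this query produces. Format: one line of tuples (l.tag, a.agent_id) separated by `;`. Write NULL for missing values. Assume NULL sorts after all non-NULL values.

(CR, NULL); (LS, NULL); (LS, NULL); (PD, NULL); (PD, NULL); (PD, NULL); (PD, NULL); (NULL, 4); (NULL, 4); (NULL, 4); (NULL, 4); (NULL, 5); (NULL, 5); (NULL, NULL)

FULL OUTER JOIN keeps every row from both sides; unmatched rows get NULL for the other side's columns.
Matching on a.agent_id = l.agent_id AND a.tag = l.tag. A NULL in a compared column never satisfies the condition.
- agent_id=NULL, tag=LS: no l row matches, row kept with l columns NULL.
- agent_id=4, tag=PD: no l row matches, row kept with l columns NULL.
- agent_id=4, tag=CR: no l row matches, row kept with l columns NULL.
- agent_id=4, tag=PD: no l row matches, row kept with l columns NULL.
- agent_id=4, tag=CR: no l row matches, row kept with l columns NULL.
- agent_id=5, tag=PD: no l row matches, row kept with l columns NULL.
- agent_id=5, tag=CR: no l row matches, row kept with l columns NULL.
- plus 7 unmatched l row(s), each kept with NULL a columns.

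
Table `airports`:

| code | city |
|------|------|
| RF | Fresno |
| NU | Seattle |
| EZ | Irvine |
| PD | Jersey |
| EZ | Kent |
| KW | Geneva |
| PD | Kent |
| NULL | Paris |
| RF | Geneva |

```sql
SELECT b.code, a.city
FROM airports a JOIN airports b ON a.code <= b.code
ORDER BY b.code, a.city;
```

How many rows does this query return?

INNER JOIN keeps only pairs where the ON condition holds.
Matching on a.code <= b.code. A NULL in a compared column never satisfies the condition.
Matched pairs: 39.
Total: 39 rows.

39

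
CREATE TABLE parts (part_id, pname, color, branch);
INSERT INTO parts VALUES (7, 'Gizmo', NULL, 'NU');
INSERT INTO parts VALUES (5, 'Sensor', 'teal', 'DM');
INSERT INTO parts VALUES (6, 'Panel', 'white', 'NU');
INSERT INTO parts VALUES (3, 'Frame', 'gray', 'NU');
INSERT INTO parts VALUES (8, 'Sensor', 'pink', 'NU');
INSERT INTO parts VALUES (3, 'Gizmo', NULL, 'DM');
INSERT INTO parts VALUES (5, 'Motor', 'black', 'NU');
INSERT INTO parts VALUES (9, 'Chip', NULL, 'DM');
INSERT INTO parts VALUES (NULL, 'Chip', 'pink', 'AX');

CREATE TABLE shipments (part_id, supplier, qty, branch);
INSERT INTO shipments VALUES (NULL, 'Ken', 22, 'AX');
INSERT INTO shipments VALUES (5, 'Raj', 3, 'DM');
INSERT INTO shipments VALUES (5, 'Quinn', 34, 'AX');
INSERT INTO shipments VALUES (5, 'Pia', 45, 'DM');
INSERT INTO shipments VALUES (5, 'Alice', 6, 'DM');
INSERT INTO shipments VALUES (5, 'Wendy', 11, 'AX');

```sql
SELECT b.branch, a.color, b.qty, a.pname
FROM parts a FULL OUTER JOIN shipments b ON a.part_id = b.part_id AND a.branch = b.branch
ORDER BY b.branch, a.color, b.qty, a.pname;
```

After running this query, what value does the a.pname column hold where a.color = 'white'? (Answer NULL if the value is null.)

Panel

FULL OUTER JOIN keeps every row from both sides; unmatched rows get NULL for the other side's columns.
Matching on a.part_id = b.part_id AND a.branch = b.branch. A NULL in a compared column never satisfies the condition.
- a row (part_id=7, branch=NU): no match → kept, b columns NULL.
- a row (part_id=5, branch=DM): matches 3 b row(s) → 3 output row(s).
- a row (part_id=6, branch=NU): no match → kept, b columns NULL.
- a row (part_id=3, branch=NU): no match → kept, b columns NULL.
- a row (part_id=8, branch=NU): no match → kept, b columns NULL.
- a row (part_id=3, branch=DM): no match → kept, b columns NULL.
- a row (part_id=5, branch=NU): no match → kept, b columns NULL.
- a row (part_id=9, branch=DM): no match → kept, b columns NULL.
- a row (part_id=NULL, branch=AX): no match → kept, b columns NULL.
- 3 b row(s) had no a match → kept, a columns NULL.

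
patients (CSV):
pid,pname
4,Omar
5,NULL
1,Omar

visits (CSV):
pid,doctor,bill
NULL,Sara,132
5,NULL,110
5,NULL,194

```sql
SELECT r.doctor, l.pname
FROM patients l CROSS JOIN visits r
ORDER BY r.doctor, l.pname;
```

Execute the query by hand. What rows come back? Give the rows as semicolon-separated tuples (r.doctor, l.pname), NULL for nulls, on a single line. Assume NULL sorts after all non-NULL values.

(Sara, Omar); (Sara, Omar); (Sara, NULL); (NULL, Omar); (NULL, Omar); (NULL, Omar); (NULL, Omar); (NULL, NULL); (NULL, NULL)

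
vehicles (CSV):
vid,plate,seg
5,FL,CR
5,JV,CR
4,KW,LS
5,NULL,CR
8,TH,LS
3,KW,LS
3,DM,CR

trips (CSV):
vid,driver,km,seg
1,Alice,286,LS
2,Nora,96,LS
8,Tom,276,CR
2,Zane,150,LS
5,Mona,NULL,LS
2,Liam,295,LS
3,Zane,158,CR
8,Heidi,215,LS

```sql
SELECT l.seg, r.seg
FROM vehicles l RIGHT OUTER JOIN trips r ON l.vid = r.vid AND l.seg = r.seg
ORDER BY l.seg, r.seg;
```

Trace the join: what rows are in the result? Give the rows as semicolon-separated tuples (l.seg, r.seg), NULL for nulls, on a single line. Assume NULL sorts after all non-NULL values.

RIGHT JOIN keeps every row from `trips`; unmatched rows get NULL for `vehicles`'s columns.
Matching on l.vid = r.vid AND l.seg = r.seg.
Matched pairs: 2; unmatched r rows kept: 6.

(CR, CR); (LS, LS); (NULL, CR); (NULL, LS); (NULL, LS); (NULL, LS); (NULL, LS); (NULL, LS)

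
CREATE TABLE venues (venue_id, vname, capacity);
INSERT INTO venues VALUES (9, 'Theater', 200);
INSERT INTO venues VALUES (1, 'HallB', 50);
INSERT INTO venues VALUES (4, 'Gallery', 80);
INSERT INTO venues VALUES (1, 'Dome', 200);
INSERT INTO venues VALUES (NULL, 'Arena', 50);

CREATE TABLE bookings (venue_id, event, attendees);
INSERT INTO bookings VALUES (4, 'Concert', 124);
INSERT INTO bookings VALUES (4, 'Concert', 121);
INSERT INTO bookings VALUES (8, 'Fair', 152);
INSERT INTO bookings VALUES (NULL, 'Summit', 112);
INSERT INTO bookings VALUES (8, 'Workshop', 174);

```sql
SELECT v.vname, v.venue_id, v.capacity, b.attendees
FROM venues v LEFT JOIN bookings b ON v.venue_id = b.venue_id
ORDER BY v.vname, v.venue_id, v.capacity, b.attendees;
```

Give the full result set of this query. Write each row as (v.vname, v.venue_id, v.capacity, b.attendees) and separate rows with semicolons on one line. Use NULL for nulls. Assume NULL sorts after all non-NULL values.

LEFT JOIN keeps every row from `venues`; unmatched rows get NULL for `bookings`'s columns.
Matching on v.venue_id = b.venue_id. A NULL in a compared column never satisfies the condition.
- v row (venue_id=9): no match → kept, b columns NULL.
- v row (venue_id=1): no match → kept, b columns NULL.
- v row (venue_id=4): matches 2 b row(s) → 2 output row(s).
- v row (venue_id=1): no match → kept, b columns NULL.
- v row (venue_id=NULL): no match → kept, b columns NULL.
After projecting and ordering:
v.vname | v.venue_id | v.capacity | b.attendees
Arena | NULL | 50 | NULL
Dome | 1 | 200 | NULL
Gallery | 4 | 80 | 121
Gallery | 4 | 80 | 124
HallB | 1 | 50 | NULL
Theater | 9 | 200 | NULL

(Arena, NULL, 50, NULL); (Dome, 1, 200, NULL); (Gallery, 4, 80, 121); (Gallery, 4, 80, 124); (HallB, 1, 50, NULL); (Theater, 9, 200, NULL)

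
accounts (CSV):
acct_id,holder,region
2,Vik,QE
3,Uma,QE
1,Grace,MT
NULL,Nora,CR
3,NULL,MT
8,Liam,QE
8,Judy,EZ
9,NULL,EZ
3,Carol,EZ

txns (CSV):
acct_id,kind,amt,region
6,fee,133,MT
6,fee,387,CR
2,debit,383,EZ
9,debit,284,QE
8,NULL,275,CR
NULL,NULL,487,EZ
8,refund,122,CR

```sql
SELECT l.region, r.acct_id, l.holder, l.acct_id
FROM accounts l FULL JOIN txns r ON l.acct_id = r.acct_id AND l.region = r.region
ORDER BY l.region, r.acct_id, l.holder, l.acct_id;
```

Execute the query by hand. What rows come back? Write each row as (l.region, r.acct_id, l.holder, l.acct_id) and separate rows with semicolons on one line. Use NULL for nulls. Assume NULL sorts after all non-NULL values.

FULL OUTER JOIN keeps every row from both sides; unmatched rows get NULL for the other side's columns.
Matching on l.acct_id = r.acct_id AND l.region = r.region. A NULL in a compared column never satisfies the condition.
- l[0] acct_id=2, region=QE → no match; kept with NULLs on the r side.
- l[1] acct_id=3, region=QE → no match; kept with NULLs on the r side.
- l[2] acct_id=1, region=MT → no match; kept with NULLs on the r side.
- l[3] acct_id=NULL, region=CR → no match; kept with NULLs on the r side.
- l[4] acct_id=3, region=MT → no match; kept with NULLs on the r side.
- l[5] acct_id=8, region=QE → no match; kept with NULLs on the r side.
- l[6] acct_id=8, region=EZ → no match; kept with NULLs on the r side.
- l[7] acct_id=9, region=EZ → no match; kept with NULLs on the r side.
- l[8] acct_id=3, region=EZ → no match; kept with NULLs on the r side.
- 7 row(s) from r found no l partner → padded with NULL.

(CR, NULL, Nora, NULL); (EZ, NULL, Carol, 3); (EZ, NULL, Judy, 8); (EZ, NULL, NULL, 9); (MT, NULL, Grace, 1); (MT, NULL, NULL, 3); (QE, NULL, Liam, 8); (QE, NULL, Uma, 3); (QE, NULL, Vik, 2); (NULL, 2, NULL, NULL); (NULL, 6, NULL, NULL); (NULL, 6, NULL, NULL); (NULL, 8, NULL, NULL); (NULL, 8, NULL, NULL); (NULL, 9, NULL, NULL); (NULL, NULL, NULL, NULL)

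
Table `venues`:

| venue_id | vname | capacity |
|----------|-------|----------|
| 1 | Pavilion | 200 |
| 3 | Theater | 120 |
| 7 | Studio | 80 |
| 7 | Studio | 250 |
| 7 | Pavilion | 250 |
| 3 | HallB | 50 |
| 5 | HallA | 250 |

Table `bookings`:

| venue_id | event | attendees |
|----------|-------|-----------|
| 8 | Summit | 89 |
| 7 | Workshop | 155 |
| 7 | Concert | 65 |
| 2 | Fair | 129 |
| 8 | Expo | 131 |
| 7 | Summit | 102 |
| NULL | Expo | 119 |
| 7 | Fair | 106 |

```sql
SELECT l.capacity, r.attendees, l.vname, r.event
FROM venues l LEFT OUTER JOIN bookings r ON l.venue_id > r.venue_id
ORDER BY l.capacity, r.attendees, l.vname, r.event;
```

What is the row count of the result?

7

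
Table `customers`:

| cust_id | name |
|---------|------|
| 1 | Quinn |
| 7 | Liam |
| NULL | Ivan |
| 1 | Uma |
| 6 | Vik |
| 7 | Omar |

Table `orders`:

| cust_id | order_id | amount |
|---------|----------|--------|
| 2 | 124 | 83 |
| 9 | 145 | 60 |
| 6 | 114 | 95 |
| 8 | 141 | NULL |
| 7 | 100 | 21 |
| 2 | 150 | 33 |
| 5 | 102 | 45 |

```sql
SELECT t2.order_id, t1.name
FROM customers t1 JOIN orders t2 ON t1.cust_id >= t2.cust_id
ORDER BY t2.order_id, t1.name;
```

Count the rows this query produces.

14

INNER JOIN keeps only pairs where the ON condition holds.
Matching on t1.cust_id >= t2.cust_id. A NULL in a compared column never satisfies the condition.
Matched pairs: 14.
Total: 14 rows.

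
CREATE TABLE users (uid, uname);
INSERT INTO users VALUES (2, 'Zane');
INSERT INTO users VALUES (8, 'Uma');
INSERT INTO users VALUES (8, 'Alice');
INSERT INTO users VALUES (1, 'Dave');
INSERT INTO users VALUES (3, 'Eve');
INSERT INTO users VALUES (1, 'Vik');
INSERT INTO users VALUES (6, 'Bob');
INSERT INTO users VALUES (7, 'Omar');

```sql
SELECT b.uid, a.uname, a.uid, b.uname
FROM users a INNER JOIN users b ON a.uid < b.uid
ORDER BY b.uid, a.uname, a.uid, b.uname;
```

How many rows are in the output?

INNER JOIN keeps only pairs where the ON condition holds.
Matching on a.uid < b.uid.
- a (uid=2) pairs with 5 row(s) of b.
- a (uid=8) has no partner → excluded.
- a (uid=8) has no partner → excluded.
- a (uid=1) pairs with 6 row(s) of b.
- a (uid=3) pairs with 4 row(s) of b.
- a (uid=1) pairs with 6 row(s) of b.
- a (uid=6) pairs with 3 row(s) of b.
- a (uid=7) pairs with 2 row(s) of b.
Total: 26 rows.

26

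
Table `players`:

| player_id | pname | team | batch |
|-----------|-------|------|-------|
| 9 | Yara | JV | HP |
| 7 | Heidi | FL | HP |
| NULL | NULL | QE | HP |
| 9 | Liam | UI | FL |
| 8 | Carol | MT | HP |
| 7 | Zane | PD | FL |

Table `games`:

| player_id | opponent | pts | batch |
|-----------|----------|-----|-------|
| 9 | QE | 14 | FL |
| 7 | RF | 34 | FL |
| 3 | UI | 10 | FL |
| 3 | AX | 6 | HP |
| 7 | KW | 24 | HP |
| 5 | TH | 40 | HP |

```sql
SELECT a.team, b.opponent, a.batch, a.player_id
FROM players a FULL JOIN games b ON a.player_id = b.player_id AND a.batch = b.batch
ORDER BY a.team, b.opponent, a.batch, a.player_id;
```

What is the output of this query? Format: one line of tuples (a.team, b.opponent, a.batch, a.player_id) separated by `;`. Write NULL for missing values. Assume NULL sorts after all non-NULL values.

(FL, KW, HP, 7); (JV, NULL, HP, 9); (MT, NULL, HP, 8); (PD, RF, FL, 7); (QE, NULL, HP, NULL); (UI, QE, FL, 9); (NULL, AX, NULL, NULL); (NULL, TH, NULL, NULL); (NULL, UI, NULL, NULL)

FULL OUTER JOIN keeps every row from both sides; unmatched rows get NULL for the other side's columns.
Matching on a.player_id = b.player_id AND a.batch = b.batch. A NULL in a compared column never satisfies the condition.
- player_id=9, batch=HP: no b row matches, row kept with b columns NULL.
- player_id=7, batch=HP: 1 matching b row(s), so 1 row(s) emitted.
- player_id=NULL, batch=HP: no b row matches, row kept with b columns NULL.
- player_id=9, batch=FL: 1 matching b row(s), so 1 row(s) emitted.
- player_id=8, batch=HP: no b row matches, row kept with b columns NULL.
- player_id=7, batch=FL: 1 matching b row(s), so 1 row(s) emitted.
- 3 b row(s) had no a match → kept, a columns NULL.
After projecting and ordering:
a.team | b.opponent | a.batch | a.player_id
FL | KW | HP | 7
JV | NULL | HP | 9
MT | NULL | HP | 8
PD | RF | FL | 7
QE | NULL | HP | NULL
UI | QE | FL | 9
NULL | AX | NULL | NULL
NULL | TH | NULL | NULL
NULL | UI | NULL | NULL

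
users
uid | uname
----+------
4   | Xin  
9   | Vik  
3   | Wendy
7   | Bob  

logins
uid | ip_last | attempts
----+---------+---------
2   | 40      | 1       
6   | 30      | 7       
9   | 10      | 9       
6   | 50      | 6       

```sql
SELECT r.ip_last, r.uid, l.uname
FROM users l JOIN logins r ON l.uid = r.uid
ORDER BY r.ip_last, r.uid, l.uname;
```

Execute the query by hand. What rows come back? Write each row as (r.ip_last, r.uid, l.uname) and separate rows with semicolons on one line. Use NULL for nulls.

(10, 9, Vik)

INNER JOIN keeps only pairs where the ON condition holds.
Matching on l.uid = r.uid.
- uid=4: no matching r row, dropped.
- uid=9: 1 matching r row(s), so 1 row(s) emitted.
- uid=3: no matching r row, dropped.
- uid=7: no matching r row, dropped.
After projecting and ordering:
r.ip_last | r.uid | l.uname
10 | 9 | Vik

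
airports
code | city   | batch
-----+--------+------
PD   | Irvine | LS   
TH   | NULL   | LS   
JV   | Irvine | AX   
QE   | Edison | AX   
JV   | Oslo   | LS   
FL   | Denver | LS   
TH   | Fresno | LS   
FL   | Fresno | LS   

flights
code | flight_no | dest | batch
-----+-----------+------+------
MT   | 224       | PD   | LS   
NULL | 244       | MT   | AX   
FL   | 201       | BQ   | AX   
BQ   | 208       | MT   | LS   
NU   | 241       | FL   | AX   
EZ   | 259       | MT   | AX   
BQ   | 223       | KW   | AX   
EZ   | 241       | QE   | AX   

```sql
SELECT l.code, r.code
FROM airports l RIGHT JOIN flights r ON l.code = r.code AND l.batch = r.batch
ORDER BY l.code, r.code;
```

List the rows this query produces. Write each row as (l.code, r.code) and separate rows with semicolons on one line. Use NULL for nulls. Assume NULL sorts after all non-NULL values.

RIGHT JOIN keeps every row from `flights`; unmatched rows get NULL for `airports`'s columns.
Matching on l.code = r.code AND l.batch = r.batch. A NULL in a compared column never satisfies the condition.
- l row (code=PD, batch=LS): no match.
- l row (code=TH, batch=LS): no match.
- l row (code=JV, batch=AX): no match.
- l row (code=QE, batch=AX): no match.
- l row (code=JV, batch=LS): no match.
- l row (code=FL, batch=LS): no match.
- l row (code=TH, batch=LS): no match.
- l row (code=FL, batch=LS): no match.
- 8 r row(s) had no l match → kept, l columns NULL.
After projecting and ordering:
l.code | r.code
NULL | BQ
NULL | BQ
NULL | EZ
NULL | EZ
NULL | FL
NULL | MT
NULL | NU
NULL | NULL

(NULL, BQ); (NULL, BQ); (NULL, EZ); (NULL, EZ); (NULL, FL); (NULL, MT); (NULL, NU); (NULL, NULL)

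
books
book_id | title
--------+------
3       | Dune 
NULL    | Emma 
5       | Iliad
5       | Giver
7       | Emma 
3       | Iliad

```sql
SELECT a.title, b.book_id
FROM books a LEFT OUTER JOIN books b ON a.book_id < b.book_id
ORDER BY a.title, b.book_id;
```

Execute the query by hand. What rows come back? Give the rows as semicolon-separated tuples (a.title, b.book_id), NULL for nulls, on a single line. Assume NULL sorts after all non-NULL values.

(Dune, 5); (Dune, 5); (Dune, 7); (Emma, NULL); (Emma, NULL); (Giver, 7); (Iliad, 5); (Iliad, 5); (Iliad, 7); (Iliad, 7)

LEFT JOIN keeps every row from `books a`; unmatched rows get NULL for `books b`'s columns.
Matching on a.book_id < b.book_id. A NULL in a compared column never satisfies the condition.
Matched pairs: 8; unmatched a rows kept: 2.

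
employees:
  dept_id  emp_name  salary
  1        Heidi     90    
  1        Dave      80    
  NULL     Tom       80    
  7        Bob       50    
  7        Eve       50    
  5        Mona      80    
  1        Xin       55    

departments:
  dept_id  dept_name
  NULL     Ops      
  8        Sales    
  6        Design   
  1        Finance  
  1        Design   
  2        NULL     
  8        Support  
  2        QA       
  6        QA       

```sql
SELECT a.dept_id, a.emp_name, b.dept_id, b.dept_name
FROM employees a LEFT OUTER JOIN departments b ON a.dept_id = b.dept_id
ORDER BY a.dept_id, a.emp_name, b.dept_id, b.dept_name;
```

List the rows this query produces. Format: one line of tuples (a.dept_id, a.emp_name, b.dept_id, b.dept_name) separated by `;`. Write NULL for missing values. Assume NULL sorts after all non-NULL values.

LEFT JOIN keeps every row from `employees`; unmatched rows get NULL for `departments`'s columns.
Matching on a.dept_id = b.dept_id. A NULL in a compared column never satisfies the condition.
Matched pairs: 6; unmatched a rows kept: 4.

(1, Dave, 1, Design); (1, Dave, 1, Finance); (1, Heidi, 1, Design); (1, Heidi, 1, Finance); (1, Xin, 1, Design); (1, Xin, 1, Finance); (5, Mona, NULL, NULL); (7, Bob, NULL, NULL); (7, Eve, NULL, NULL); (NULL, Tom, NULL, NULL)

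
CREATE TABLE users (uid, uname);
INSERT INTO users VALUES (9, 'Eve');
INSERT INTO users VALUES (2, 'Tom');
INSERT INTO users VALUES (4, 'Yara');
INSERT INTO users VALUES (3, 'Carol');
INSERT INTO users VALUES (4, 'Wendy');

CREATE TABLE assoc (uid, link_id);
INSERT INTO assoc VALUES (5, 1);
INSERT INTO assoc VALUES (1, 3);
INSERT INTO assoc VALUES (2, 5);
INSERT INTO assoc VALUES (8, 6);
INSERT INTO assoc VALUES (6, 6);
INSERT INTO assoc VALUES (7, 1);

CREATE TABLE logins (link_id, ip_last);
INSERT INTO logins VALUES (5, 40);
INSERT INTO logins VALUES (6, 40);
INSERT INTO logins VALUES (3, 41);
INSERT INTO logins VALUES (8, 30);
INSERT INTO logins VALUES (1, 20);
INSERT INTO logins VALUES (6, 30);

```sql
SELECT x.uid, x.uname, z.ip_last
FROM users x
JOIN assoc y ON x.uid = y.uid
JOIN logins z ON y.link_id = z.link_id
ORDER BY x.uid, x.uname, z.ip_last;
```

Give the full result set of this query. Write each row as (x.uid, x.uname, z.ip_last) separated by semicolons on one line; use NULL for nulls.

(2, Tom, 40)

Joins associate left-to-right: users INNER JOIN assoc on uid gives 1 intermediate row(s).
Then INNER JOIN `logins z` on link_id: keep only rows whose y.link_id appears in z.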